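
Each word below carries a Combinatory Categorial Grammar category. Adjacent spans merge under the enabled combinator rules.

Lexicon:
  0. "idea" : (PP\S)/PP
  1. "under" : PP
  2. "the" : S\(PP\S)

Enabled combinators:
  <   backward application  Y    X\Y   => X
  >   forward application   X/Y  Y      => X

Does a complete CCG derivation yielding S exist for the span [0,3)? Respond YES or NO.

YES

[0,3] S   <
  [0,2] PP\S   >
    [0,1] "idea" : (PP\S)/PP
    [1,2] "under" : PP
  [2,3] "the" : S\(PP\S)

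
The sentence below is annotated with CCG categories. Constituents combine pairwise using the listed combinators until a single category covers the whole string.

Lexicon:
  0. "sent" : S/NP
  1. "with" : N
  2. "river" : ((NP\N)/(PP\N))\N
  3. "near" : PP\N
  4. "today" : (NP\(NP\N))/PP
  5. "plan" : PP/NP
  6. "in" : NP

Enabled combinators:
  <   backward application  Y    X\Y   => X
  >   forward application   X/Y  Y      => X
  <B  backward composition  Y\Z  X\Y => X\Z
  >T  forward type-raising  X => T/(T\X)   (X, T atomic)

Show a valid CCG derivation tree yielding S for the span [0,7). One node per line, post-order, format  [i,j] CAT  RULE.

[0,7] S   >
  [0,1] "sent" : S/NP
  [1,7] NP   <
    [1,4] NP\N   >
      [1,3] (NP\N)/(PP\N)   <
        [1,2] "with" : N
        [2,3] "river" : ((NP\N)/(PP\N))\N
      [3,4] "near" : PP\N
    [4,7] NP\(NP\N)   >
      [4,5] "today" : (NP\(NP\N))/PP
      [5,7] PP   >
        [5,6] "plan" : PP/NP
        [6,7] "in" : NP

[0,1] S/NP  lex  "sent"
[1,2] N  lex  "with"
[2,3] ((NP\N)/(PP\N))\N  lex  "river"
[1,3] (NP\N)/(PP\N)  <  k=2
[3,4] PP\N  lex  "near"
[1,4] NP\N  >  k=3
[4,5] (NP\(NP\N))/PP  lex  "today"
[5,6] PP/NP  lex  "plan"
[6,7] NP  lex  "in"
[5,7] PP  >  k=6
[4,7] NP\(NP\N)  >  k=5
[1,7] NP  <  k=4
[0,7] S  >  k=1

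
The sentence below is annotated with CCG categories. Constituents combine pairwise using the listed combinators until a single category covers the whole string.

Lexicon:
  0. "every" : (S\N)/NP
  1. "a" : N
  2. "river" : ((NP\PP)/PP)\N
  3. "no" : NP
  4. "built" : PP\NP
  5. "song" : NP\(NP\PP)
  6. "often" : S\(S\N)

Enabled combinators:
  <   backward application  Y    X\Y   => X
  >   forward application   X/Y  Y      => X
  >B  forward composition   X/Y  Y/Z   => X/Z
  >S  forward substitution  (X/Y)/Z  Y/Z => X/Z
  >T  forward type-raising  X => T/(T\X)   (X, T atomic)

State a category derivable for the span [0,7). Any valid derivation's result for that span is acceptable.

[0,7] S   <
  [0,6] S\N   >
    [0,1] "every" : (S\N)/NP
    [1,6] NP   <
      [1,5] NP\PP   >
        [1,3] (NP\PP)/PP   <
          [1,2] "a" : N
          [2,3] "river" : ((NP\PP)/PP)\N
        [3,5] PP   <
          [3,4] "no" : NP
          [4,5] "built" : PP\NP
      [5,6] "song" : NP\(NP\PP)
  [6,7] "often" : S\(S\N)

S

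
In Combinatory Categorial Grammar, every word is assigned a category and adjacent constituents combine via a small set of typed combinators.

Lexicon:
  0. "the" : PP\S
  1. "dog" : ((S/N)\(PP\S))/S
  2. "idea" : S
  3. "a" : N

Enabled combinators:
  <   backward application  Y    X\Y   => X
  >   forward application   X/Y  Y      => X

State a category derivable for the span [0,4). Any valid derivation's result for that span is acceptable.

S

[0,4] S   >
  [0,3] S/N   <
    [0,1] "the" : PP\S
    [1,3] (S/N)\(PP\S)   >
      [1,2] "dog" : ((S/N)\(PP\S))/S
      [2,3] "idea" : S
  [3,4] "a" : N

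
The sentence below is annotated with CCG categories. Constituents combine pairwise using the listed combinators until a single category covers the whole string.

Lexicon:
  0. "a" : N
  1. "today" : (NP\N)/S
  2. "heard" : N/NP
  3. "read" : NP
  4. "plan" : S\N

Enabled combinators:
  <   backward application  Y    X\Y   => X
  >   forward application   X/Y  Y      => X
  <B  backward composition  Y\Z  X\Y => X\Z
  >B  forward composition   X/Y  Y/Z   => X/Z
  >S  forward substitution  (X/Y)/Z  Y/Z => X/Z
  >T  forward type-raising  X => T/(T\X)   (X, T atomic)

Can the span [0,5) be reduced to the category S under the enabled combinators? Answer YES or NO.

N (NP\N)/S N/NP NP S\N
CKY chart[0,5] = {N/(N\NP), NP, NP/(NP\NP), NP/(S\S), PP/(PP\NP), S/(S\NP)}; S ∉ chart

NO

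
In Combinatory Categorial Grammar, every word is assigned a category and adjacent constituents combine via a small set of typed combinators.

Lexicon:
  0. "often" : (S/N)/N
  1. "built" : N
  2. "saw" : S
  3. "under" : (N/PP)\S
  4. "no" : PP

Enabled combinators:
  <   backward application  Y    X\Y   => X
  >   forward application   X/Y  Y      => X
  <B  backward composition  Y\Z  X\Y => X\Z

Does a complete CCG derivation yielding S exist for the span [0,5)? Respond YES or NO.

[0,5] S   >
  [0,2] S/N   >
    [0,1] "often" : (S/N)/N
    [1,2] "built" : N
  [2,5] N   >
    [2,4] N/PP   <
      [2,3] "saw" : S
      [3,4] "under" : (N/PP)\S
    [4,5] "no" : PP

YES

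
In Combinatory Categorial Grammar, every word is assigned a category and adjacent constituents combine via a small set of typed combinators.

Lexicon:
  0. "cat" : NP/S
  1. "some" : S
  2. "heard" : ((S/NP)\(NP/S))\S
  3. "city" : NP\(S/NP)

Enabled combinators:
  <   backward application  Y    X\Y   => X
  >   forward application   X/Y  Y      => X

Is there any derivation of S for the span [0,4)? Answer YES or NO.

NP/S S ((S/NP)\(NP/S))\S NP\(S/NP)
CKY chart[0,4] = {NP}; S ∉ chart

NO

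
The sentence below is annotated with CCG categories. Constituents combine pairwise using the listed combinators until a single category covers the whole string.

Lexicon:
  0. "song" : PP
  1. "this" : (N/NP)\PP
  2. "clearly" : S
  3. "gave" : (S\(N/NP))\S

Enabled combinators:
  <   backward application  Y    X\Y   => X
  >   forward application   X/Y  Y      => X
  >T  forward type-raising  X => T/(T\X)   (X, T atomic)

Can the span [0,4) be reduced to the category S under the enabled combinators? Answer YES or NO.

YES

[0,4] S   <
  [0,2] N/NP   <
    [0,1] "song" : PP
    [1,2] "this" : (N/NP)\PP
  [2,4] S\(N/NP)   <
    [2,3] "clearly" : S
    [3,4] "gave" : (S\(N/NP))\S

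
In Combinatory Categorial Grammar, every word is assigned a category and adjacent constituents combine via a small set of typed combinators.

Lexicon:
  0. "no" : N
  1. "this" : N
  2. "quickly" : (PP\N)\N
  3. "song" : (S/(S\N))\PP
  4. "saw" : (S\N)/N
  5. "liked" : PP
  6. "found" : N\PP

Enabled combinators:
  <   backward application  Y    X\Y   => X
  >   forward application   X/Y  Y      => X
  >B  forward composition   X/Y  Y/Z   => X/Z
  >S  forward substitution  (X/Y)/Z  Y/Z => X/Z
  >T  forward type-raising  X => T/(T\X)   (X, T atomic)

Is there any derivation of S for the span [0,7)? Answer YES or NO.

YES

[0,7] S   >
  [0,4] S/(S\N)   <
    [0,3] PP   >
      [0,1] PP/(PP\N)   >T
        [0,1] "no" : N
      [1,3] PP\N   <
        [1,2] "this" : N
        [2,3] "quickly" : (PP\N)\N
    [3,4] "song" : (S/(S\N))\PP
  [4,7] S\N   >
    [4,5] "saw" : (S\N)/N
    [5,7] N   <
      [5,6] "liked" : PP
      [6,7] "found" : N\PP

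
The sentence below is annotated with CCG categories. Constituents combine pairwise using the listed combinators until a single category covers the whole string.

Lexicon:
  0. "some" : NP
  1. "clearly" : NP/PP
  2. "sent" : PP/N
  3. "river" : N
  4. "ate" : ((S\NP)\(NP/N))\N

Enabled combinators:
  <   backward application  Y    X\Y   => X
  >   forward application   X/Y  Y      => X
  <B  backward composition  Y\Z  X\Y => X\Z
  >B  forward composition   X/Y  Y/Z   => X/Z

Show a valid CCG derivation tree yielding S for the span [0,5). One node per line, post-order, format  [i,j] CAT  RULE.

[0,5] S   <
  [0,1] "some" : NP
  [1,5] S\NP   <
    [1,3] NP/N   >B
      [1,2] "clearly" : NP/PP
      [2,3] "sent" : PP/N
    [3,5] (S\NP)\(NP/N)   <
      [3,4] "river" : N
      [4,5] "ate" : ((S\NP)\(NP/N))\N

[0,1] NP  lex  "some"
[1,2] NP/PP  lex  "clearly"
[2,3] PP/N  lex  "sent"
[1,3] NP/N  >B  k=2
[3,4] N  lex  "river"
[4,5] ((S\NP)\(NP/N))\N  lex  "ate"
[3,5] (S\NP)\(NP/N)  <  k=4
[1,5] S\NP  <  k=3
[0,5] S  <  k=1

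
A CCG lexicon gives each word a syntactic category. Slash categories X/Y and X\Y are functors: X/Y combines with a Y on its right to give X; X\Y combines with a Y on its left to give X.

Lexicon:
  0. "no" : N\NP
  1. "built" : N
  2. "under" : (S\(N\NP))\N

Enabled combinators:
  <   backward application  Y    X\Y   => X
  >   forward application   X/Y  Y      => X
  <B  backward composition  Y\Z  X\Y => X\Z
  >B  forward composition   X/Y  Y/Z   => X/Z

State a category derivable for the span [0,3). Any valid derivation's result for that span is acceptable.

S

[0,3] S   <
  [0,1] "no" : N\NP
  [1,3] S\(N\NP)   <
    [1,2] "built" : N
    [2,3] "under" : (S\(N\NP))\N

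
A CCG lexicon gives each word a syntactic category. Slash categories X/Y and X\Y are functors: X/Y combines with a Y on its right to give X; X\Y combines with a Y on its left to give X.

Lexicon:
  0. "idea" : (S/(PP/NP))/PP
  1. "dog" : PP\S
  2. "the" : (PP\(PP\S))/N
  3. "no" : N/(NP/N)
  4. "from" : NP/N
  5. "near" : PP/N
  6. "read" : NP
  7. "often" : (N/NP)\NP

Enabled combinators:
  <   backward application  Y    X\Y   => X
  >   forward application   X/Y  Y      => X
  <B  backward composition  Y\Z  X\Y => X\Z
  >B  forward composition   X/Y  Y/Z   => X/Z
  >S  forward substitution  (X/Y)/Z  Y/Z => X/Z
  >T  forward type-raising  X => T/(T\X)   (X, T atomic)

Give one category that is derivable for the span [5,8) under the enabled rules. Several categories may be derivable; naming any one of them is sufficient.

PP/NP

[0,8] S   >
  [0,5] S/(PP/NP)   >
    [0,1] "idea" : (S/(PP/NP))/PP
    [1,5] PP   <
      [1,2] "dog" : PP\S
      [2,5] PP\(PP\S)   >
        [2,3] "the" : (PP\(PP\S))/N
        [3,5] N   >
          [3,4] "no" : N/(NP/N)
          [4,5] "from" : NP/N
  [5,8] PP/NP   >B
    [5,6] "near" : PP/N
    [6,8] N/NP   <
      [6,7] "read" : NP
      [7,8] "often" : (N/NP)\NP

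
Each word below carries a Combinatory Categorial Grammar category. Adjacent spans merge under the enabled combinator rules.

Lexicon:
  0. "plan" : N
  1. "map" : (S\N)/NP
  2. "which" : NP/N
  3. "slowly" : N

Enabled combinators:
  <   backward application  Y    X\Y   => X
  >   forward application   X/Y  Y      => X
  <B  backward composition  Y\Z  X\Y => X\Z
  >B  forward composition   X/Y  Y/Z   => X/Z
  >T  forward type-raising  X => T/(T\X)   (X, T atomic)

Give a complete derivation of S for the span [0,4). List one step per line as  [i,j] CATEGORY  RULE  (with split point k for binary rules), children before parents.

[0,1] N  lex  "plan"
[0,1] S/(S\N)  >T
[1,2] (S\N)/NP  lex  "map"
[2,3] NP/N  lex  "which"
[3,4] N  lex  "slowly"
[2,4] NP  >  k=3
[1,4] S\N  >  k=2
[0,4] S  >  k=1

[0,4] S   >
  [0,1] S/(S\N)   >T
    [0,1] "plan" : N
  [1,4] S\N   >
    [1,2] "map" : (S\N)/NP
    [2,4] NP   >
      [2,3] "which" : NP/N
      [3,4] "slowly" : N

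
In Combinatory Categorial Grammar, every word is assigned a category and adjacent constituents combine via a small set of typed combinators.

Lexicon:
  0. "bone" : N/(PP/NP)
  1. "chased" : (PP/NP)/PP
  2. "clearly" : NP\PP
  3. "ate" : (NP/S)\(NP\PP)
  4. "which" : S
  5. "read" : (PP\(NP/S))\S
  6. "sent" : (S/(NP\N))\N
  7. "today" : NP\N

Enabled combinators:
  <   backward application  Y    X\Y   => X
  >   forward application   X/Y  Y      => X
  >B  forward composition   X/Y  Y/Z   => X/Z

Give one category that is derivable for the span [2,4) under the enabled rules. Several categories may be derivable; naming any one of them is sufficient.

NP/S

[0,8] S   >
  [0,7] S/(NP\N)   <
    [0,6] N   >
      [0,2] N/PP   >B
        [0,1] "bone" : N/(PP/NP)
        [1,2] "chased" : (PP/NP)/PP
      [2,6] PP   <
        [2,4] NP/S   <
          [2,3] "clearly" : NP\PP
          [3,4] "ate" : (NP/S)\(NP\PP)
        [4,6] PP\(NP/S)   <
          [4,5] "which" : S
          [5,6] "read" : (PP\(NP/S))\S
    [6,7] "sent" : (S/(NP\N))\N
  [7,8] "today" : NP\N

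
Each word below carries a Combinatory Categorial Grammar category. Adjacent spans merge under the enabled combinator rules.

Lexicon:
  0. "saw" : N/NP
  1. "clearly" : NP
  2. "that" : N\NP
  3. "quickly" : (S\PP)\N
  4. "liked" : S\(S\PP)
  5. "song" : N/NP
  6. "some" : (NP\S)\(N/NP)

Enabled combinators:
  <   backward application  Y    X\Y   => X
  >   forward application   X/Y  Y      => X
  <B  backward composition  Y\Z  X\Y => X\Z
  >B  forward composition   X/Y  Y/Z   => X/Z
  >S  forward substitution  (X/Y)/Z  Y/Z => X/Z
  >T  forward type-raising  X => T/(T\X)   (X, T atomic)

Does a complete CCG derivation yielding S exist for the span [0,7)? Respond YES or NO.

NO

N/NP NP N\NP (S\PP)\N S\(S\PP) N/NP (NP\S)\(N/NP)
CKY chart[0,7] = {N, N/(NP\NP), N/(N\N), NP/(NP\N), PP/(PP\N), S/(S\N)}; S ∉ chart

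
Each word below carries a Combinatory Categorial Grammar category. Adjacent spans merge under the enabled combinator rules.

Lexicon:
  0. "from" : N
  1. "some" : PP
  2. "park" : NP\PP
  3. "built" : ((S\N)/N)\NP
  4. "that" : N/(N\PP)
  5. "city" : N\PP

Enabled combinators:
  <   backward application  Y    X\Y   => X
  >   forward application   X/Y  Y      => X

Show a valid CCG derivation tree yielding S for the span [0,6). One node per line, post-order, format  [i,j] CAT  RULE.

[0,6] S   <
  [0,1] "from" : N
  [1,6] S\N   >
    [1,4] (S\N)/N   <
      [1,3] NP   <
        [1,2] "some" : PP
        [2,3] "park" : NP\PP
      [3,4] "built" : ((S\N)/N)\NP
    [4,6] N   >
      [4,5] "that" : N/(N\PP)
      [5,6] "city" : N\PP

[0,1] N  lex  "from"
[1,2] PP  lex  "some"
[2,3] NP\PP  lex  "park"
[1,3] NP  <  k=2
[3,4] ((S\N)/N)\NP  lex  "built"
[1,4] (S\N)/N  <  k=3
[4,5] N/(N\PP)  lex  "that"
[5,6] N\PP  lex  "city"
[4,6] N  >  k=5
[1,6] S\N  >  k=4
[0,6] S  <  k=1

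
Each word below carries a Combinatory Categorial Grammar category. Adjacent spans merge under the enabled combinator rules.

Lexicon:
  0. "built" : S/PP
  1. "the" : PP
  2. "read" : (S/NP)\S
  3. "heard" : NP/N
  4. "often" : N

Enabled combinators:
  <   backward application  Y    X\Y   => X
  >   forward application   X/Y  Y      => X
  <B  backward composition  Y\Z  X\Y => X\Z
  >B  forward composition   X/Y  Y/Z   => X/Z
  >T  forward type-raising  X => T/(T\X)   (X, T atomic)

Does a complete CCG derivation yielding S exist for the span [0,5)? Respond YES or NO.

YES

[0,5] S   >
  [0,3] S/NP   <
    [0,2] S   >
      [0,1] "built" : S/PP
      [1,2] "the" : PP
    [2,3] "read" : (S/NP)\S
  [3,5] NP   >
    [3,4] "heard" : NP/N
    [4,5] "often" : N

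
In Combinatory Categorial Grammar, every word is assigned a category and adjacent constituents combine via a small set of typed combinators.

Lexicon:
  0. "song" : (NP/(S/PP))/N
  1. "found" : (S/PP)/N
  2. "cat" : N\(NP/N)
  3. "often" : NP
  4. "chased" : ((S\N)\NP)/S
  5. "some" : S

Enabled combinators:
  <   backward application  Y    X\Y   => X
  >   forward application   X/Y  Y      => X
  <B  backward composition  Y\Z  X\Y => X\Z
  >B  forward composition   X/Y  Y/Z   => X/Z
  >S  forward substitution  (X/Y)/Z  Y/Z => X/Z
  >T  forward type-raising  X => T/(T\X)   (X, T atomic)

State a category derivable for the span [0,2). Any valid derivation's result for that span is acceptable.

[0,6] S   <
  [0,3] N   <
    [0,2] NP/N   >S
      [0,1] "song" : (NP/(S/PP))/N
      [1,2] "found" : (S/PP)/N
    [2,3] "cat" : N\(NP/N)
  [3,6] S\N   <
    [3,4] "often" : NP
    [4,6] (S\N)\NP   >
      [4,5] "chased" : ((S\N)\NP)/S
      [5,6] "some" : S

NP/N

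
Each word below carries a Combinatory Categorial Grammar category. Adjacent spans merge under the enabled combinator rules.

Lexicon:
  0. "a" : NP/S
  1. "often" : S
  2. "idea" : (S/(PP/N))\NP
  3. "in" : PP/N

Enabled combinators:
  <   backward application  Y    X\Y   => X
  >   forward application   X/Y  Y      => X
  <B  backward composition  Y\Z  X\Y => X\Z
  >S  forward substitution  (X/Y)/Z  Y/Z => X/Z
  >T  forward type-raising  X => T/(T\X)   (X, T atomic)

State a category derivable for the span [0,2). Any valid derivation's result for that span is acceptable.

NP

[0,4] S   >
  [0,3] S/(PP/N)   <
    [0,2] NP   >
      [0,1] "a" : NP/S
      [1,2] "often" : S
    [2,3] "idea" : (S/(PP/N))\NP
  [3,4] "in" : PP/N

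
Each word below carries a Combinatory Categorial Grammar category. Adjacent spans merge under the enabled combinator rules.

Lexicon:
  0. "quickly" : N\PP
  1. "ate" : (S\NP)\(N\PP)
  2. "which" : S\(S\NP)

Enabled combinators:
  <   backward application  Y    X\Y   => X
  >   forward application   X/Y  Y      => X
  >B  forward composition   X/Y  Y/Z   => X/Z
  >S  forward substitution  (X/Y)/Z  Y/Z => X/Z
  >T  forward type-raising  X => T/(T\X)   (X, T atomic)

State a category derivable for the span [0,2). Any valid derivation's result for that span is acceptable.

[0,3] S   <
  [0,2] S\NP   <
    [0,1] "quickly" : N\PP
    [1,2] "ate" : (S\NP)\(N\PP)
  [2,3] "which" : S\(S\NP)

S\NP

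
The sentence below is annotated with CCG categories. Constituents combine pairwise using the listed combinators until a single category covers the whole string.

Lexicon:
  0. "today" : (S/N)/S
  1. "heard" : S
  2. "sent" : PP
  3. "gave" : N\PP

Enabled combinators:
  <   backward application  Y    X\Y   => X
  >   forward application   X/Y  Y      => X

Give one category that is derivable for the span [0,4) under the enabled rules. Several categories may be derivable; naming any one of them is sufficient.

[0,4] S   >
  [0,2] S/N   >
    [0,1] "today" : (S/N)/S
    [1,2] "heard" : S
  [2,4] N   <
    [2,3] "sent" : PP
    [3,4] "gave" : N\PP

S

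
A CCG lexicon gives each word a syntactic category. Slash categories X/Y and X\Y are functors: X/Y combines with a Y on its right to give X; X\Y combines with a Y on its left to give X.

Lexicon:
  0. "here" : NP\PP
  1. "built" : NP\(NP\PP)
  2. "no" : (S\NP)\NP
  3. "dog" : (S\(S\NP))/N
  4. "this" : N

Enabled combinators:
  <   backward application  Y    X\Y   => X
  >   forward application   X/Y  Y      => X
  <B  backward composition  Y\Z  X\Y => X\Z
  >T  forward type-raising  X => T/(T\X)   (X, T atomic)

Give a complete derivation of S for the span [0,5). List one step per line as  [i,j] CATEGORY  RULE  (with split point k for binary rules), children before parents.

[0,1] NP\PP  lex  "here"
[1,2] NP\(NP\PP)  lex  "built"
[0,2] NP  <  k=1
[2,3] (S\NP)\NP  lex  "no"
[0,3] S\NP  <  k=2
[3,4] (S\(S\NP))/N  lex  "dog"
[4,5] N  lex  "this"
[3,5] S\(S\NP)  >  k=4
[0,5] S  <  k=3

[0,5] S   <
  [0,3] S\NP   <
    [0,2] NP   <
      [0,1] "here" : NP\PP
      [1,2] "built" : NP\(NP\PP)
    [2,3] "no" : (S\NP)\NP
  [3,5] S\(S\NP)   >
    [3,4] "dog" : (S\(S\NP))/N
    [4,5] "this" : N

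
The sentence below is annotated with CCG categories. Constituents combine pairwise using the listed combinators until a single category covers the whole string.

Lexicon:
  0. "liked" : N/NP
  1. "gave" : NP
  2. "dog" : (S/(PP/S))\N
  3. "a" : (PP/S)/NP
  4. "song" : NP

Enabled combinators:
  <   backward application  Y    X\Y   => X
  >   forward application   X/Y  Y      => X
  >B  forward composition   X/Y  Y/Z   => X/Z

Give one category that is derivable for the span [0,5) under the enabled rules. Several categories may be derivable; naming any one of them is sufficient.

S

[0,5] S   >
  [0,4] S/NP   >B
    [0,3] S/(PP/S)   <
      [0,2] N   >
        [0,1] "liked" : N/NP
        [1,2] "gave" : NP
      [2,3] "dog" : (S/(PP/S))\N
    [3,4] "a" : (PP/S)/NP
  [4,5] "song" : NP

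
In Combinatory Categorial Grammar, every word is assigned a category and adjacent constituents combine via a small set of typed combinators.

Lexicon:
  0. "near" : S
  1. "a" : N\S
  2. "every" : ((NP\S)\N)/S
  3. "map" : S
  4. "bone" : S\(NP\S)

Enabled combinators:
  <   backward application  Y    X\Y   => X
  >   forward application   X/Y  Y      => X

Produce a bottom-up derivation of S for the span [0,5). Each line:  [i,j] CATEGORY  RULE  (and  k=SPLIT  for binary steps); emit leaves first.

[0,5] S   <
  [0,4] NP\S   <
    [0,2] N   <
      [0,1] "near" : S
      [1,2] "a" : N\S
    [2,4] (NP\S)\N   >
      [2,3] "every" : ((NP\S)\N)/S
      [3,4] "map" : S
  [4,5] "bone" : S\(NP\S)

[0,1] S  lex  "near"
[1,2] N\S  lex  "a"
[0,2] N  <  k=1
[2,3] ((NP\S)\N)/S  lex  "every"
[3,4] S  lex  "map"
[2,4] (NP\S)\N  >  k=3
[0,4] NP\S  <  k=2
[4,5] S\(NP\S)  lex  "bone"
[0,5] S  <  k=4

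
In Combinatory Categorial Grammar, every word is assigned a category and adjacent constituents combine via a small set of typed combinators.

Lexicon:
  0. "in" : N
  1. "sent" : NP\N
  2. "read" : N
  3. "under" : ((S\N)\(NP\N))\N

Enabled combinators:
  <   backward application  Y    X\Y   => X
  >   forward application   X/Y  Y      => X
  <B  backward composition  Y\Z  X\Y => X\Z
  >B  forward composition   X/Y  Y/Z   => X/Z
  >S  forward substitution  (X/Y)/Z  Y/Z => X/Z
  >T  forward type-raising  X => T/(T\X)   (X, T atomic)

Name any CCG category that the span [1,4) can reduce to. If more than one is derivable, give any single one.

[0,4] S   <
  [0,1] "in" : N
  [1,4] S\N   <
    [1,2] "sent" : NP\N
    [2,4] (S\N)\(NP\N)   <
      [2,3] "read" : N
      [3,4] "under" : ((S\N)\(NP\N))\N

S\N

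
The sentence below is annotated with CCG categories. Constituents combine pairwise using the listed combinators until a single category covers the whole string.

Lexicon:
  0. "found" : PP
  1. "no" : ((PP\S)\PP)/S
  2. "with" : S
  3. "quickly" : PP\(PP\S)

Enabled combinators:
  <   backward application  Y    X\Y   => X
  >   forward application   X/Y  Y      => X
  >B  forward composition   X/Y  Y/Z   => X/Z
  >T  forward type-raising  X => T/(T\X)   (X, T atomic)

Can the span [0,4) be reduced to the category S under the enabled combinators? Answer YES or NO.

PP ((PP\S)\PP)/S S PP\(PP\S)
CKY chart[0,4] = {N/(N\PP), NP/(NP\PP), PP, PP/(PP\PP), S/(S\PP)}; S ∉ chart

NO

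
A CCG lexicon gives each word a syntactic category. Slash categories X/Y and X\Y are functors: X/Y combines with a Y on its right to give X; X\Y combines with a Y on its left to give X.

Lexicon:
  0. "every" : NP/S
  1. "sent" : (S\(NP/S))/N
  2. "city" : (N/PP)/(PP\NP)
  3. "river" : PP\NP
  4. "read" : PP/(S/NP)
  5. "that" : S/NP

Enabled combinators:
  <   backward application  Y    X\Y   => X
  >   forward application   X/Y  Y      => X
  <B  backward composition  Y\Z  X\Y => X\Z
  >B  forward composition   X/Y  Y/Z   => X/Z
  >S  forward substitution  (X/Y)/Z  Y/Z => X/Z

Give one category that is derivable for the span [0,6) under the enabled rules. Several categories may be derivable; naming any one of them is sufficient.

[0,6] S   <
  [0,1] "every" : NP/S
  [1,6] S\(NP/S)   >
    [1,2] "sent" : (S\(NP/S))/N
    [2,6] N   >
      [2,4] N/PP   >
        [2,3] "city" : (N/PP)/(PP\NP)
        [3,4] "river" : PP\NP
      [4,6] PP   >
        [4,5] "read" : PP/(S/NP)
        [5,6] "that" : S/NP

S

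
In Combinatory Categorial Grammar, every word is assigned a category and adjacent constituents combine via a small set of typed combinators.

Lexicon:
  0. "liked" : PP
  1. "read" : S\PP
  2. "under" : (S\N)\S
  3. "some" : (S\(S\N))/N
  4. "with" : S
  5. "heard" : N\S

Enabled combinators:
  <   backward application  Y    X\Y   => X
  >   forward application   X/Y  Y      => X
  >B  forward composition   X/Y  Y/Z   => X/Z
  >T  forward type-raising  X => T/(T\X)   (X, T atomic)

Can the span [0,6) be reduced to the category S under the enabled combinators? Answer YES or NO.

YES

[0,6] S   <
  [0,3] S\N   <
    [0,2] S   <
      [0,1] "liked" : PP
      [1,2] "read" : S\PP
    [2,3] "under" : (S\N)\S
  [3,6] S\(S\N)   >
    [3,4] "some" : (S\(S\N))/N
    [4,6] N   >
      [4,5] N/(N\S)   >T
        [4,5] "with" : S
      [5,6] "heard" : N\S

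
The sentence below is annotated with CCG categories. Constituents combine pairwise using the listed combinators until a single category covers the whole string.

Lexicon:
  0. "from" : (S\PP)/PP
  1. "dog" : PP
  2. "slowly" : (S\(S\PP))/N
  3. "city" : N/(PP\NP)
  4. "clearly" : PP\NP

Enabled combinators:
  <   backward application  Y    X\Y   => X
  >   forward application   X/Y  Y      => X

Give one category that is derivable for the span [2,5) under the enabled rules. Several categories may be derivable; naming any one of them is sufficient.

[0,5] S   <
  [0,2] S\PP   >
    [0,1] "from" : (S\PP)/PP
    [1,2] "dog" : PP
  [2,5] S\(S\PP)   >
    [2,3] "slowly" : (S\(S\PP))/N
    [3,5] N   >
      [3,4] "city" : N/(PP\NP)
      [4,5] "clearly" : PP\NP

S\(S\PP)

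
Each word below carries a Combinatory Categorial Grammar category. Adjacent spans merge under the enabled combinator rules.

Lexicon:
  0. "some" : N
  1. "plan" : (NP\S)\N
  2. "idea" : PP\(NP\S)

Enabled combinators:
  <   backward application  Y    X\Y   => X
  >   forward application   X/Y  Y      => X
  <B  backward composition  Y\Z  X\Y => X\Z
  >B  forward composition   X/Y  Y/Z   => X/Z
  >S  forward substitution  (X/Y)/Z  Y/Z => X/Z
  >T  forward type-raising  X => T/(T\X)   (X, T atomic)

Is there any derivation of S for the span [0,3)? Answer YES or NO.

NO

N (NP\S)\N PP\(NP\S)
CKY chart[0,3] = {N/(N\PP), NP/(NP\PP), PP, PP/(PP\PP), S/(S\PP)}; S ∉ chart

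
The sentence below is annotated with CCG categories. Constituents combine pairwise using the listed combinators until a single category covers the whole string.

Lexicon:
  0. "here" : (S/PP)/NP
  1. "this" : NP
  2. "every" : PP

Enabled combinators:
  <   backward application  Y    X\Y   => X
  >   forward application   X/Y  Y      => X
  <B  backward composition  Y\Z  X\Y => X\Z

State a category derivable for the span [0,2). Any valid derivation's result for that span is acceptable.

S/PP

[0,3] S   >
  [0,2] S/PP   >
    [0,1] "here" : (S/PP)/NP
    [1,2] "this" : NP
  [2,3] "every" : PP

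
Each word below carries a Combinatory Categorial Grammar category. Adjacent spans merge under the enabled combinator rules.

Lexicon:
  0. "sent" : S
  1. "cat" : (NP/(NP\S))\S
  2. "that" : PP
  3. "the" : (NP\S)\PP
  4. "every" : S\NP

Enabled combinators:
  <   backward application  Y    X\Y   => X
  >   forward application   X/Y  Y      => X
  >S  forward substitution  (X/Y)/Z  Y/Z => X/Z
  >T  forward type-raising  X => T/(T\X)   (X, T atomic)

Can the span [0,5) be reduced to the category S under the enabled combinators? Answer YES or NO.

YES

[0,5] S   <
  [0,4] NP   >
    [0,2] NP/(NP\S)   <
      [0,1] "sent" : S
      [1,2] "cat" : (NP/(NP\S))\S
    [2,4] NP\S   <
      [2,3] "that" : PP
      [3,4] "the" : (NP\S)\PP
  [4,5] "every" : S\NP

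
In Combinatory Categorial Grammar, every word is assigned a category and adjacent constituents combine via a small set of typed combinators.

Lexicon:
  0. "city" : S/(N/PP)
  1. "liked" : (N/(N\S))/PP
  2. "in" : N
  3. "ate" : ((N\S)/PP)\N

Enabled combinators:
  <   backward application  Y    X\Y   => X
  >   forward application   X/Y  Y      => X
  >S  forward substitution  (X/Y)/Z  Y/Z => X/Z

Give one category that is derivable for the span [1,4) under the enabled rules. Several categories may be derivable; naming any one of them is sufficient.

N/PP

[0,4] S   >
  [0,1] "city" : S/(N/PP)
  [1,4] N/PP   >S
    [1,2] "liked" : (N/(N\S))/PP
    [2,4] (N\S)/PP   <
      [2,3] "in" : N
      [3,4] "ate" : ((N\S)/PP)\N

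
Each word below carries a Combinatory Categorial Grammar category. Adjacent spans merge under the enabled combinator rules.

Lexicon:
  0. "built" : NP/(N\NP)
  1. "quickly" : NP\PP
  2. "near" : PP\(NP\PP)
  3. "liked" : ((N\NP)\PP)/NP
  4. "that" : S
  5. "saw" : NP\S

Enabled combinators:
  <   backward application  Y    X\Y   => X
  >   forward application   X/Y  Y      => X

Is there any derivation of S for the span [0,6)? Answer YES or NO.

NO

NP/(N\NP) NP\PP PP\(NP\PP) ((N\NP)\PP)/NP S NP\S
CKY chart[0,6] = {NP}; S ∉ chart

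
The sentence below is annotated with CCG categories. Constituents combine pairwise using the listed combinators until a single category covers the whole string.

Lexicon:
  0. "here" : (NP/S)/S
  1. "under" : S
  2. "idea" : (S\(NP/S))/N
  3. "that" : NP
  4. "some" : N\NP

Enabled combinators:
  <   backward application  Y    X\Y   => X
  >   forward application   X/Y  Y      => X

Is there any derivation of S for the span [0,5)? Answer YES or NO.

YES

[0,5] S   <
  [0,2] NP/S   >
    [0,1] "here" : (NP/S)/S
    [1,2] "under" : S
  [2,5] S\(NP/S)   >
    [2,3] "idea" : (S\(NP/S))/N
    [3,5] N   <
      [3,4] "that" : NP
      [4,5] "some" : N\NP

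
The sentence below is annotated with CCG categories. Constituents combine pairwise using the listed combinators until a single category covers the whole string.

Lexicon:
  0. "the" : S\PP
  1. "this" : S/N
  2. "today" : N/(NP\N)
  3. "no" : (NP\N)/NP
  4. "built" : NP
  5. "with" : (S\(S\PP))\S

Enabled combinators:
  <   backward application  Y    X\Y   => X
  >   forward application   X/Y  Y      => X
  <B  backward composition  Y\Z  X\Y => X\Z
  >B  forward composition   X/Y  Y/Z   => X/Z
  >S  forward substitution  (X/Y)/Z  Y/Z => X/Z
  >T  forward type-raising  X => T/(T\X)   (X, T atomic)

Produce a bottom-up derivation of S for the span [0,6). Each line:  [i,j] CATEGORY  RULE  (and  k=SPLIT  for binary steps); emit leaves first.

[0,1] S\PP  lex  "the"
[1,2] S/N  lex  "this"
[2,3] N/(NP\N)  lex  "today"
[3,4] (NP\N)/NP  lex  "no"
[2,4] N/NP  >B  k=3
[4,5] NP  lex  "built"
[2,5] N  >  k=4
[1,5] S  >  k=2
[5,6] (S\(S\PP))\S  lex  "with"
[1,6] S\(S\PP)  <  k=5
[0,6] S  <  k=1

[0,6] S   <
  [0,1] "the" : S\PP
  [1,6] S\(S\PP)   <
    [1,5] S   >
      [1,2] "this" : S/N
      [2,5] N   >
        [2,4] N/NP   >B
          [2,3] "today" : N/(NP\N)
          [3,4] "no" : (NP\N)/NP
        [4,5] "built" : NP
    [5,6] "with" : (S\(S\PP))\S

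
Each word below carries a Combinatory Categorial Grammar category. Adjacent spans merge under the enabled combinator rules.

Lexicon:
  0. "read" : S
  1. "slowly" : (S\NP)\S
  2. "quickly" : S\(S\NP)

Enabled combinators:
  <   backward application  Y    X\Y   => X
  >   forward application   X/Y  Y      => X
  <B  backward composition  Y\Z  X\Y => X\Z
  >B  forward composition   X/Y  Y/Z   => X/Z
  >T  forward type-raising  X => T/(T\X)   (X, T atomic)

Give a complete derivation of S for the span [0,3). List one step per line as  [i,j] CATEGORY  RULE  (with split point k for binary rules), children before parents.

[0,1] S  lex  "read"
[1,2] (S\NP)\S  lex  "slowly"
[0,2] S\NP  <  k=1
[2,3] S\(S\NP)  lex  "quickly"
[0,3] S  <  k=2

[0,3] S   <
  [0,2] S\NP   <
    [0,1] "read" : S
    [1,2] "slowly" : (S\NP)\S
  [2,3] "quickly" : S\(S\NP)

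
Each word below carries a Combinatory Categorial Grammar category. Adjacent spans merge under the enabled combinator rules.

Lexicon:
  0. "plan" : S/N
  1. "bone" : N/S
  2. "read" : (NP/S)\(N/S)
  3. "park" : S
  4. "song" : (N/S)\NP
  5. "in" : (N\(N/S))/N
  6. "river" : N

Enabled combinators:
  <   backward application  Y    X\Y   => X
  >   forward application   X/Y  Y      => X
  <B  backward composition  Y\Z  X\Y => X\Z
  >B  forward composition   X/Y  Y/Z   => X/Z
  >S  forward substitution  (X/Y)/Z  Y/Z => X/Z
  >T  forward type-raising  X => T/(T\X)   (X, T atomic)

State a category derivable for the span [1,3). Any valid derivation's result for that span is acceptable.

NP/S

[0,7] S   >
  [0,1] "plan" : S/N
  [1,7] N   <
    [1,4] NP   >
      [1,3] NP/S   <
        [1,2] "bone" : N/S
        [2,3] "read" : (NP/S)\(N/S)
      [3,4] "park" : S
    [4,7] N\NP   <B
      [4,5] "song" : (N/S)\NP
      [5,7] N\(N/S)   >
        [5,6] "in" : (N\(N/S))/N
        [6,7] "river" : N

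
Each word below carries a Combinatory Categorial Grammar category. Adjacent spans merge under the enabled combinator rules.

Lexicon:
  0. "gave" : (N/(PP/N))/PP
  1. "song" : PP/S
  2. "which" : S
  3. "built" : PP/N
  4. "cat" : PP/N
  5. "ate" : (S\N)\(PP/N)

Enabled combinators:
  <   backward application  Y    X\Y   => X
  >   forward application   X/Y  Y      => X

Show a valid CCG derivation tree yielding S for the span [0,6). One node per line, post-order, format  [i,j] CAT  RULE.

[0,1] (N/(PP/N))/PP  lex  "gave"
[1,2] PP/S  lex  "song"
[2,3] S  lex  "which"
[1,3] PP  >  k=2
[0,3] N/(PP/N)  >  k=1
[3,4] PP/N  lex  "built"
[0,4] N  >  k=3
[4,5] PP/N  lex  "cat"
[5,6] (S\N)\(PP/N)  lex  "ate"
[4,6] S\N  <  k=5
[0,6] S  <  k=4

[0,6] S   <
  [0,4] N   >
    [0,3] N/(PP/N)   >
      [0,1] "gave" : (N/(PP/N))/PP
      [1,3] PP   >
        [1,2] "song" : PP/S
        [2,3] "which" : S
    [3,4] "built" : PP/N
  [4,6] S\N   <
    [4,5] "cat" : PP/N
    [5,6] "ate" : (S\N)\(PP/N)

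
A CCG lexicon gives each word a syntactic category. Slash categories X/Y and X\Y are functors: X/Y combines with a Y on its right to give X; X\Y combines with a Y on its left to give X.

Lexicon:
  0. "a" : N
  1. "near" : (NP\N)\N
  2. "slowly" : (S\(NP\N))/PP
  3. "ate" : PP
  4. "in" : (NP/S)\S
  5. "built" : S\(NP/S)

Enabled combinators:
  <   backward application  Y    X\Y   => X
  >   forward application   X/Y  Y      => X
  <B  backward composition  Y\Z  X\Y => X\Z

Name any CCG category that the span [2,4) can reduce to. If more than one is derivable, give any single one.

S\(NP\N)

[0,6] S   <
  [0,5] NP/S   <
    [0,4] S   <
      [0,2] NP\N   <
        [0,1] "a" : N
        [1,2] "near" : (NP\N)\N
      [2,4] S\(NP\N)   >
        [2,3] "slowly" : (S\(NP\N))/PP
        [3,4] "ate" : PP
    [4,5] "in" : (NP/S)\S
  [5,6] "built" : S\(NP/S)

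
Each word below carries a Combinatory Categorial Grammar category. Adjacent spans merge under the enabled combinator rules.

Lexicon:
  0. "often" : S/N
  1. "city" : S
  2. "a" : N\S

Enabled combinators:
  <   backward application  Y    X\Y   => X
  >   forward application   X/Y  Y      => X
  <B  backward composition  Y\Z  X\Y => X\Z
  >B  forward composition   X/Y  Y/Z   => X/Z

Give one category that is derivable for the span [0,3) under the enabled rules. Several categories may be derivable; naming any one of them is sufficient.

S

[0,3] S   >
  [0,1] "often" : S/N
  [1,3] N   <
    [1,2] "city" : S
    [2,3] "a" : N\S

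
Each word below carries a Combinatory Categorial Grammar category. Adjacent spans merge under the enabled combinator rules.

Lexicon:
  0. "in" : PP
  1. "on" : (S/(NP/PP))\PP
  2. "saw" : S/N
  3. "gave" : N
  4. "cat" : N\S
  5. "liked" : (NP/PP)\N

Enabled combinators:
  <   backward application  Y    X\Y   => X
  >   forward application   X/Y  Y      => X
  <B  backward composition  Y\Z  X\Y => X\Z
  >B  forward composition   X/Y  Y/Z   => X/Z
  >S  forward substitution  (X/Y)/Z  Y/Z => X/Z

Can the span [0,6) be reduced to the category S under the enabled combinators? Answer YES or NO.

[0,6] S   >
  [0,2] S/(NP/PP)   <
    [0,1] "in" : PP
    [1,2] "on" : (S/(NP/PP))\PP
  [2,6] NP/PP   <
    [2,5] N   <
      [2,4] S   >
        [2,3] "saw" : S/N
        [3,4] "gave" : N
      [4,5] "cat" : N\S
    [5,6] "liked" : (NP/PP)\N

YES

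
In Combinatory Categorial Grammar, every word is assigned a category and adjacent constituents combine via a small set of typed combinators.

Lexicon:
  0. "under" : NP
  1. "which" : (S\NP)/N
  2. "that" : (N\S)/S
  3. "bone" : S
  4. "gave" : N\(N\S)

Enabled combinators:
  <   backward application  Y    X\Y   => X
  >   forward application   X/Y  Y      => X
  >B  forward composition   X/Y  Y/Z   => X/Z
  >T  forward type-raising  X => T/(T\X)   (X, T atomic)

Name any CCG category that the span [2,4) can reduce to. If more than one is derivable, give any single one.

N\S

[0,5] S   <
  [0,1] "under" : NP
  [1,5] S\NP   >
    [1,2] "which" : (S\NP)/N
    [2,5] N   <
      [2,4] N\S   >
        [2,3] "that" : (N\S)/S
        [3,4] "bone" : S
      [4,5] "gave" : N\(N\S)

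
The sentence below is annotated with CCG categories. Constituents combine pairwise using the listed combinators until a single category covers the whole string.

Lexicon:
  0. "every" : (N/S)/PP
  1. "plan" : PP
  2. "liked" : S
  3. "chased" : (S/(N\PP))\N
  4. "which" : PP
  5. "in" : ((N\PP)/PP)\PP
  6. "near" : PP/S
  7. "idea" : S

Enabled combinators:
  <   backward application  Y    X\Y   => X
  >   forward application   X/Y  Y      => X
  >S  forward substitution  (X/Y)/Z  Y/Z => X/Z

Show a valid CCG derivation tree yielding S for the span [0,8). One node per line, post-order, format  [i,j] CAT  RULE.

[0,8] S   >
  [0,4] S/(N\PP)   <
    [0,3] N   >
      [0,2] N/S   >
        [0,1] "every" : (N/S)/PP
        [1,2] "plan" : PP
      [2,3] "liked" : S
    [3,4] "chased" : (S/(N\PP))\N
  [4,8] N\PP   >
    [4,6] (N\PP)/PP   <
      [4,5] "which" : PP
      [5,6] "in" : ((N\PP)/PP)\PP
    [6,8] PP   >
      [6,7] "near" : PP/S
      [7,8] "idea" : S

[0,1] (N/S)/PP  lex  "every"
[1,2] PP  lex  "plan"
[0,2] N/S  >  k=1
[2,3] S  lex  "liked"
[0,3] N  >  k=2
[3,4] (S/(N\PP))\N  lex  "chased"
[0,4] S/(N\PP)  <  k=3
[4,5] PP  lex  "which"
[5,6] ((N\PP)/PP)\PP  lex  "in"
[4,6] (N\PP)/PP  <  k=5
[6,7] PP/S  lex  "near"
[7,8] S  lex  "idea"
[6,8] PP  >  k=7
[4,8] N\PP  >  k=6
[0,8] S  >  k=4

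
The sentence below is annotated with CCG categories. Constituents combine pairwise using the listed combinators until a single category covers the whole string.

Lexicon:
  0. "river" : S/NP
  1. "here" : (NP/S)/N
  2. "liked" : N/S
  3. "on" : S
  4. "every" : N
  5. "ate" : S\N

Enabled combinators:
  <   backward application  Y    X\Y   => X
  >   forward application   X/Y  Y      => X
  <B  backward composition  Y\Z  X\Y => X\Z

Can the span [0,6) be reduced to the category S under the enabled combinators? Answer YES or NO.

YES

[0,6] S   >
  [0,1] "river" : S/NP
  [1,6] NP   >
    [1,4] NP/S   >
      [1,2] "here" : (NP/S)/N
      [2,4] N   >
        [2,3] "liked" : N/S
        [3,4] "on" : S
    [4,6] S   <
      [4,5] "every" : N
      [5,6] "ate" : S\N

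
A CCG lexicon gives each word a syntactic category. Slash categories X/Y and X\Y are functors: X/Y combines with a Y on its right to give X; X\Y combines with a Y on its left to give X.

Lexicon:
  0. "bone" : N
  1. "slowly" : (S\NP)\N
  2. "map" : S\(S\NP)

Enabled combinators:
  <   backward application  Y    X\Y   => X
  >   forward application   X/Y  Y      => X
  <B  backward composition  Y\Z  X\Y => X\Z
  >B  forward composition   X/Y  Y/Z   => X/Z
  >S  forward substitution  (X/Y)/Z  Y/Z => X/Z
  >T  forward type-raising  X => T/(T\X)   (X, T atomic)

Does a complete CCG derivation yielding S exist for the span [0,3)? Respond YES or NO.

[0,3] S   <
  [0,2] S\NP   <
    [0,1] "bone" : N
    [1,2] "slowly" : (S\NP)\N
  [2,3] "map" : S\(S\NP)

YES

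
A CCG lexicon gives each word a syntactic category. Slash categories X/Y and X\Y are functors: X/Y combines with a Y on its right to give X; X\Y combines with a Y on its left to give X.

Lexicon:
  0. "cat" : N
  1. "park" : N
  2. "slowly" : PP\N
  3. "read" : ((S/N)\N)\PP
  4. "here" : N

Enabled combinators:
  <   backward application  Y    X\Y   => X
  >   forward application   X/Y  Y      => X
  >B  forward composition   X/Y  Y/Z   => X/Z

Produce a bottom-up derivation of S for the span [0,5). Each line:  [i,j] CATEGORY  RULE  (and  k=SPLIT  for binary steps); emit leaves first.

[0,1] N  lex  "cat"
[1,2] N  lex  "park"
[2,3] PP\N  lex  "slowly"
[1,3] PP  <  k=2
[3,4] ((S/N)\N)\PP  lex  "read"
[1,4] (S/N)\N  <  k=3
[0,4] S/N  <  k=1
[4,5] N  lex  "here"
[0,5] S  >  k=4

[0,5] S   >
  [0,4] S/N   <
    [0,1] "cat" : N
    [1,4] (S/N)\N   <
      [1,3] PP   <
        [1,2] "park" : N
        [2,3] "slowly" : PP\N
      [3,4] "read" : ((S/N)\N)\PP
  [4,5] "here" : N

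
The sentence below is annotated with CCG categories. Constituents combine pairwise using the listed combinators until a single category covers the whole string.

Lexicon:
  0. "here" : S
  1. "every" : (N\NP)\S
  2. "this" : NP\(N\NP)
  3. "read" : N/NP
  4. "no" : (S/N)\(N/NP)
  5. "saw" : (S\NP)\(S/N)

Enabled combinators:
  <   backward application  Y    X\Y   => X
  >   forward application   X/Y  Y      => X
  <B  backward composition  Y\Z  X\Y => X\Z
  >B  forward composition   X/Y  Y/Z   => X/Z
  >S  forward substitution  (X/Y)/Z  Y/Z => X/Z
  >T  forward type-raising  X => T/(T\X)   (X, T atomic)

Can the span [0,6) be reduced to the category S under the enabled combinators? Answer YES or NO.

YES

[0,6] S   <
  [0,3] NP   <
    [0,1] "here" : S
    [1,3] NP\S   <B
      [1,2] "every" : (N\NP)\S
      [2,3] "this" : NP\(N\NP)
  [3,6] S\NP   <
    [3,5] S/N   <
      [3,4] "read" : N/NP
      [4,5] "no" : (S/N)\(N/NP)
    [5,6] "saw" : (S\NP)\(S/N)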